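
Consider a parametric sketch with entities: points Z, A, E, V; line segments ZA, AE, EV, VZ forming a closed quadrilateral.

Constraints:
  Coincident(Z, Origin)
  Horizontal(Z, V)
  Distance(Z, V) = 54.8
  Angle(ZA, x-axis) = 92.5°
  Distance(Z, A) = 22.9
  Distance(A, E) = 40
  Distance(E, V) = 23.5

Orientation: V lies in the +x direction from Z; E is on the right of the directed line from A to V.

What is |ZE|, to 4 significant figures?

31.32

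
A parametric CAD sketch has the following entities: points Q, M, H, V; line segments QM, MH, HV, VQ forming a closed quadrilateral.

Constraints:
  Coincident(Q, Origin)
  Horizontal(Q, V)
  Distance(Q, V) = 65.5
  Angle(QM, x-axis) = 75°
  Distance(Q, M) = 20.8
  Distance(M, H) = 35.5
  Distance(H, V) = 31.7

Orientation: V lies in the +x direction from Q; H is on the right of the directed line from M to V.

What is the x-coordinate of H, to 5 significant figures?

33.821

Q is at the origin; Q and V share the same y with |QV| = 65.5 and V in +x, so V = (65.5, 0). QM runs at 75.0° with |QM| = 20.8, so M = (5.3834, 20.091). H is determined by |MH| = 35.5 and |HV| = 31.7 together: it lies at the intersection of circle(M, 35.5) and circle(V, 31.7). With |MV| = 63.385, the foot of the radical line on MV is 33.707 from M and the perpendicular offset is √(35.5² − 33.707²) = 11.140. Taking the right-of-MV solution: H = (33.821, -1.1583).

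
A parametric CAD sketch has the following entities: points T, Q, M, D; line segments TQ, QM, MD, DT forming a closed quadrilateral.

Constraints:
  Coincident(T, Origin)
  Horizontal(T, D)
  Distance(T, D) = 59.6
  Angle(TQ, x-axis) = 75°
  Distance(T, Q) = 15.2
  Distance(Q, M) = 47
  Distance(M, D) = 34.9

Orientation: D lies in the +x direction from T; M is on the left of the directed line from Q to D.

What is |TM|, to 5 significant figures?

57.534

T is at the origin; T and D share the same y with |TD| = 59.6 and D in +x, so D = (59.6, 0). TQ runs at 75.0° with |TQ| = 15.2, so Q = (3.9340, 14.682). M is determined by |QM| = 47.0 and |MD| = 34.9 together: it lies at the intersection of circle(Q, 47.0) and circle(D, 34.9). With |QD| = 57.570, the foot of the radical line on QD is 37.392 from Q and the perpendicular offset is √(47.0² − 37.392²) = 28.476. Taking the left-of-QD solution: M = (47.351, 32.680).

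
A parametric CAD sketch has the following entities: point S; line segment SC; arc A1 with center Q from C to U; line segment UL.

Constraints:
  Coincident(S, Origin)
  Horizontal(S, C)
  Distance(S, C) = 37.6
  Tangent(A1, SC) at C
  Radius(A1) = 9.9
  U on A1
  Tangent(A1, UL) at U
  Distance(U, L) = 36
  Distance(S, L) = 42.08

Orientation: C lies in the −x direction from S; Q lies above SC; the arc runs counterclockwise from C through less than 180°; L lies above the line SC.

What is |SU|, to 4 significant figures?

29.10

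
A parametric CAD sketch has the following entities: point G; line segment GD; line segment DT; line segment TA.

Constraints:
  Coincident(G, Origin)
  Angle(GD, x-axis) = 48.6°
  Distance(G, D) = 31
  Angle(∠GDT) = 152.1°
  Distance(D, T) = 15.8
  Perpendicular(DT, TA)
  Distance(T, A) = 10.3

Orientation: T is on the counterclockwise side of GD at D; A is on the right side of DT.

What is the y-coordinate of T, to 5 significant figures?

38.617

G is at the origin; GD runs at 48.6° with length 31.0, so D = 31.0·(cos 48.6°, sin 48.6°) = (20.501, 23.253). ∠GDT = 152.1°, so DT runs at 48.6° + (180° − 152.1°) = 76.500° from the x-axis; with |DT| = 15.8, T = D + 15.8·(cos 76.500°, sin 76.500°) = (24.189, 38.617). So T.y = 38.617.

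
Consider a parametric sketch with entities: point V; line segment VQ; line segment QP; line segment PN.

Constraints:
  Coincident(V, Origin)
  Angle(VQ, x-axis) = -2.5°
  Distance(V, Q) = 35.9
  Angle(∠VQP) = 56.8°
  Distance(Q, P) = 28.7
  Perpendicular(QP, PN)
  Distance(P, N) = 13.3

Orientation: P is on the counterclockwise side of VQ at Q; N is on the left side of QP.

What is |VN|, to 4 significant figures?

19.03

∠VQP = 56.8°, so QP runs at -2.5° + (180° − 56.8°) = 120.7° from the x-axis; with |QP| = 28.7, P = Q + 28.7·(cos 120.7°, sin 120.7°) = (21.21, 23.11). The perpendicularity gives PN at right angles to QP; with |PN| = 13.3 on the left of QP, N = P + 13.3·(-0.8599, -0.5105) = (9.777, 16.32). Then |VN| = |N − V| = 19.03.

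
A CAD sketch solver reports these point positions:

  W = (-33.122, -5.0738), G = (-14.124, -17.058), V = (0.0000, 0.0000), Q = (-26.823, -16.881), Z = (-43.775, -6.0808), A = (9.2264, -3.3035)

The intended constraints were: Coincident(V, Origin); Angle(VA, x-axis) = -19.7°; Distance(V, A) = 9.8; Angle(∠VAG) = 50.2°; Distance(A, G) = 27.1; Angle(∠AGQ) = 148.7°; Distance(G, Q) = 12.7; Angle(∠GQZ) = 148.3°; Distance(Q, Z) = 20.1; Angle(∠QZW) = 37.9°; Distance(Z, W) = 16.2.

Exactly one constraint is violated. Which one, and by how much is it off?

Distance(Z, W) = 16.2 — off by 5.50.

V = (0.00, 0.00) ✓; VA at -19.70° ✓; |VA| = 9.800 ✓; ∠VAG = 50.20° ✓; |AG| = 27.10 ✓; ∠AGQ = 148.7° ✓; |GQ| = 12.70 ✓; ∠GQZ = 148.3° ✓; |QZ| = 20.10 ✓; ∠QZW = 37.90° ✓; |ZW| = 10.70 ✗.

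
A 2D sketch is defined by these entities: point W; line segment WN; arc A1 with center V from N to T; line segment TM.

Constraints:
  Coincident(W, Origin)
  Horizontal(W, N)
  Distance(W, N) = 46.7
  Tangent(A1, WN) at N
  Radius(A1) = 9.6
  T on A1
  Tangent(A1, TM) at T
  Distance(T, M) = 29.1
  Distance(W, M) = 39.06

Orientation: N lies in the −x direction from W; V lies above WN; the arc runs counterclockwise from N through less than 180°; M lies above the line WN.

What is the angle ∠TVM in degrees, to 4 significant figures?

71.74°

Checks: ∠(VN, NW) = 90.00° ✓; |VT| = 9.600 ✓; ∠(VT, TM) = 90.00° ✓; |TM| = 29.10 ✓; |WM| = 39.06 ✓.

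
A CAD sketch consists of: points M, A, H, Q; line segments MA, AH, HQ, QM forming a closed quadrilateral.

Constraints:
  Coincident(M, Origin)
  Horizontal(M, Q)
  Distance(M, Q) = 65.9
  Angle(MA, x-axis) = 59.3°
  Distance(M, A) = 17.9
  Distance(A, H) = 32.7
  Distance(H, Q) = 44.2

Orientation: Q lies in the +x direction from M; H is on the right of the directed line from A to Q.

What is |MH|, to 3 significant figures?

27.6

Checks: M.y = 0.00, Q.y = 0.00 ✓; |AH| = 32.70 ✓; |HQ| = 44.20 ✓.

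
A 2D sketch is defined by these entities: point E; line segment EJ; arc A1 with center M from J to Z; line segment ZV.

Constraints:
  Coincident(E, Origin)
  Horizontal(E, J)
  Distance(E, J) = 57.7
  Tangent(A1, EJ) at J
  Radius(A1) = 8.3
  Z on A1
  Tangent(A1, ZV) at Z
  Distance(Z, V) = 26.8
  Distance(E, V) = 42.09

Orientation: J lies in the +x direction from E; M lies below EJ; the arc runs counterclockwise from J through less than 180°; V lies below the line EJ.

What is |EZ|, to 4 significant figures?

51.30

Checks: |MZ| = 8.300 ✓; ∠(MZ, ZV) = 90.00° ✓; |ZV| = 26.80 ✓; |EV| = 42.09 ✓.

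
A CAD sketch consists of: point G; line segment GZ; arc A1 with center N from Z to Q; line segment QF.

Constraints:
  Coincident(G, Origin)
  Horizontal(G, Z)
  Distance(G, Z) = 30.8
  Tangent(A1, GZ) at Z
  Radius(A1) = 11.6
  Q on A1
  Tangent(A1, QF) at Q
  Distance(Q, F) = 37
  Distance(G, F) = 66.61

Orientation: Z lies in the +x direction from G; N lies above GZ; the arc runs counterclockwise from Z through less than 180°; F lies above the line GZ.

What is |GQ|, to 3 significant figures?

43.4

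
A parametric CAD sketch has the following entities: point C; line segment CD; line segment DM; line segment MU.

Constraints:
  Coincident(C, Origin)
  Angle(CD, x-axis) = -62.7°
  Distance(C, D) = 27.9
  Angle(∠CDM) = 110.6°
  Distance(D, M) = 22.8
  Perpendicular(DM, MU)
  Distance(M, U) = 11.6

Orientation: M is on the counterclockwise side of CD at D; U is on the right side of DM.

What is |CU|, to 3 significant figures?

49.9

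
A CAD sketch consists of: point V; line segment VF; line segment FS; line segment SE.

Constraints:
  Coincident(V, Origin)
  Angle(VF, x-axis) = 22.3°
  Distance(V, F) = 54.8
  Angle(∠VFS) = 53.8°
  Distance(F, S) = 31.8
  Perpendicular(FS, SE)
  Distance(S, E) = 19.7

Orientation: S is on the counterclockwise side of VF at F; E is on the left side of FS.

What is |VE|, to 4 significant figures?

24.53

V is at the origin; VF runs at 22.3° with length 54.8, so F = 54.8·(cos 22.3°, sin 22.3°) = (50.70, 20.79). ∠VFS = 53.8°, so FS runs at 22.3° + (180° − 53.8°) = 148.5° from the x-axis; with |FS| = 31.8, S = F + 31.8·(cos 148.5°, sin 148.5°) = (23.59, 37.41). FS ⟂ SE; with |SE| = 19.7 on the left of FS, E = S + 19.7·(-0.5225, -0.8526) = (13.29, 20.61). Then |VE| = |E − V| = 24.53.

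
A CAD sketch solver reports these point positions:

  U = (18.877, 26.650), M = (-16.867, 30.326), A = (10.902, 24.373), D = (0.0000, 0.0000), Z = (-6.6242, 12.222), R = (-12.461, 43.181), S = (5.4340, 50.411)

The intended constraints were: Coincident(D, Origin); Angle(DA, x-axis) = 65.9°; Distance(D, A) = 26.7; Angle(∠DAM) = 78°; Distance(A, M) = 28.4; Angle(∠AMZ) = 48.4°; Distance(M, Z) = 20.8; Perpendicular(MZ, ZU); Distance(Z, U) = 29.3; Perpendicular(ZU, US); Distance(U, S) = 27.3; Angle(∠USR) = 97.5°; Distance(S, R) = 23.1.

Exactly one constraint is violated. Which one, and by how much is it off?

Distance(S, R) = 23.1 — off by 3.80.

D = (0.00, 0.00) ✓; DA at 65.90° ✓; |DA| = 26.70 ✓; ∠DAM = 78.00° ✓; |AM| = 28.40 ✓; ∠AMZ = 48.40° ✓; |MZ| = 20.80 ✓; ∠(MZ, ZU) = 90.00° ✓; |ZU| = 29.30 ✓; ∠(ZU, US) = 90.00° ✓; |US| = 27.30 ✓; ∠USR = 97.50° ✓; |SR| = 19.30 ✗.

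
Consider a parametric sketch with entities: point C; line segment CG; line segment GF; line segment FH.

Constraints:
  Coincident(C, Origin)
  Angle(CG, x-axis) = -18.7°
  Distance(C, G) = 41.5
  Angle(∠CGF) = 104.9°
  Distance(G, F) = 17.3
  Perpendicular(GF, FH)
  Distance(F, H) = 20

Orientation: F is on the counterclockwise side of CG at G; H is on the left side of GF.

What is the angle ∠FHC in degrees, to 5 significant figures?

125.71°

C is at the origin; CG runs at -18.7° with length 41.5, so G = 41.5·(cos -18.7°, sin -18.7°) = (39.309, -13.305). ∠CGF = 104.9°, so GF runs at -18.7° + (180° − 104.9°) = 56.400° from the x-axis; with |GF| = 17.3, F = G + 17.3·(cos 56.400°, sin 56.400°) = (48.883, 1.1041). The perpendicularity gives FH at right angles to GF; with |FH| = 20.0 on the left of GF, H = F + 20.0·(-0.83292, 0.55339) = (32.224, 12.172). Then cos ∠FHC = HF·HC / (|HF||HC|), giving 125.71°.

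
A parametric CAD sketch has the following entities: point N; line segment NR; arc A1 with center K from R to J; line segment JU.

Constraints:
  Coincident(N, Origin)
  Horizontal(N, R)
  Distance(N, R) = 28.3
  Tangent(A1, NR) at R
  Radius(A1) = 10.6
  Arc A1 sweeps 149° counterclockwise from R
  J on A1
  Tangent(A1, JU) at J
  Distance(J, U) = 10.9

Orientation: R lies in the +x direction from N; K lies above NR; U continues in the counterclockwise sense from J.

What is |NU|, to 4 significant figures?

35.16

On A1, R sits at bearing -90° from K; a 149° counterclockwise sweep puts J at bearing 59°, so J = K + 10.6·(cos 59°, sin 59°) = (33.76, 19.69). Since A1 is tangent to JU there, KJ ⟂ JU, so JU runs along (−sin 59°, cos 59°); with |JU| = 10.9, U = (24.42, 25.30). Then |NU| = |U − N| = 35.16.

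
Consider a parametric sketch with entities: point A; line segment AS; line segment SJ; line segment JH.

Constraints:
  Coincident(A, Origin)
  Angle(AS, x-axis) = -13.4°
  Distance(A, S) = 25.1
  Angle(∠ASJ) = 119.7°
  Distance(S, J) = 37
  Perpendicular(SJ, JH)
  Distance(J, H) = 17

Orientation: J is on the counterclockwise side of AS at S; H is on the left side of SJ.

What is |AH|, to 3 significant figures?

49.7

A is at the origin; AS runs at -13.4° with length 25.1, so S = 25.1·(cos -13.4°, sin -13.4°) = (24.4, -5.82). ∠ASJ = 119.7°, so SJ runs at -13.4° + (180° − 119.7°) = 46.9° from the x-axis; with |SJ| = 37.0, J = S + 37.0·(cos 46.9°, sin 46.9°) = (49.7, 21.2). SJ ⟂ JH; with |JH| = 17.0 on the left of SJ, H = J + 17.0·(-0.730, 0.683) = (37.3, 32.8). Then |AH| = |H − A| = 49.7.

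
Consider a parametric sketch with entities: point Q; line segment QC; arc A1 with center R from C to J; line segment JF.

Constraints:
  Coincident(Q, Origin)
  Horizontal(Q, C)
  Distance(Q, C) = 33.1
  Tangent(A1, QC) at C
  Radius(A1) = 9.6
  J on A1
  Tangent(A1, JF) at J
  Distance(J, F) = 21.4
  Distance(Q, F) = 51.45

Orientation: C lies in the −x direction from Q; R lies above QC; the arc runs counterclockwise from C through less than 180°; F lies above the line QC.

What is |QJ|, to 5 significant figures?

30.546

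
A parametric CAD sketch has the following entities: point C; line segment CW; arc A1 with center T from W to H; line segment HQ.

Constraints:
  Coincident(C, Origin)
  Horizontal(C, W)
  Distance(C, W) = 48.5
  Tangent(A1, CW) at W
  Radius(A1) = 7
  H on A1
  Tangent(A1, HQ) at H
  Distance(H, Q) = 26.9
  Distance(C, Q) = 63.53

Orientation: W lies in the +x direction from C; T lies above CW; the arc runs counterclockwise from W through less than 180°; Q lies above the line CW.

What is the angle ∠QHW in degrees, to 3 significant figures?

133°

C is at the origin; CW is horizontal with |CW| = 48.5 and W on the +x side, so W = (48.5, 0.00). The tangent condition forces TW to be normal to CW, so T = W + (0, 7) = (48.5, 7.00). Since TH ⟂ HQ (tangency), |TQ| = √(7.0² + 26.9²) = 27.8 regardless of where H sits on A1. So Q lies on both circle(C, 63.53) and circle(T, 27.8); the above-CW intersection is Q = (53.4, 34.4). H is the foot of the tangent from Q: H = (55.5, 7.53).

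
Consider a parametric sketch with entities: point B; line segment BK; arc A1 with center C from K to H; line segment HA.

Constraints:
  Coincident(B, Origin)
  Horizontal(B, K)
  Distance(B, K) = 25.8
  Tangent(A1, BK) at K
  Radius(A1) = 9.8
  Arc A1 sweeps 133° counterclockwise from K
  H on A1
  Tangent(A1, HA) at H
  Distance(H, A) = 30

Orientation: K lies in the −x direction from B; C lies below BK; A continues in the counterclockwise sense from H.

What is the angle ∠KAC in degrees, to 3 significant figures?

5.83°

On A1, K sits at bearing 90° from C; a 133° counterclockwise sweep puts H at bearing 223°, so H = C + 9.8·(cos 223°, sin 223°) = (-33.0, -16.5). Since A1 is tangent to HA there, CH ⟂ HA, so HA runs along (−sin 223°, cos 223°); with |HA| = 30.0, A = (-12.5, -38.4). Then cos ∠KAC = AK·AC / (|AK||AC|), giving 5.83°.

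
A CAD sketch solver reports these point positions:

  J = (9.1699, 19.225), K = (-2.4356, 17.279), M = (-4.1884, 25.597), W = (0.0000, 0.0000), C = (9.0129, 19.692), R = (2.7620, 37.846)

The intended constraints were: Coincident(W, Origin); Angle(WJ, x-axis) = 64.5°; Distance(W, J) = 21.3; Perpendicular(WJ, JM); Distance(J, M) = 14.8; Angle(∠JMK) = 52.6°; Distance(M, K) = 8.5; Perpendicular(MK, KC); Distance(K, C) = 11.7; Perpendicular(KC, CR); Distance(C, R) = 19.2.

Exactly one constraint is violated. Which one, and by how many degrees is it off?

Perpendicular(KC, CR) — off by 7.10°.

W = (0.00, 0.00) ✓; WJ at 64.50° ✓; |WJ| = 21.30 ✓; ∠(WJ, JM) = 90.00° ✓; |JM| = 14.80 ✓; ∠JMK = 52.60° ✓; |MK| = 8.501 ✓; ∠(MK, KC) = 90.00° ✓; |KC| = 11.70 ✓; ∠(KC, CR) = 97.10° ✗; |CR| = 19.20 ✓.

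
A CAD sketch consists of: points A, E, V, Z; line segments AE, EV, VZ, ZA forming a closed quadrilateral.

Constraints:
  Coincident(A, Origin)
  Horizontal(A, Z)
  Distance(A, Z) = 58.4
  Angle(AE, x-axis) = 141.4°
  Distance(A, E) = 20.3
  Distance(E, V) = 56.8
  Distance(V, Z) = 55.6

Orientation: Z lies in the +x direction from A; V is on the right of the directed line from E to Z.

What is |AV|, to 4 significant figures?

38.07

Checks: |EV| = 56.80 ✓; |VZ| = 55.60 ✓.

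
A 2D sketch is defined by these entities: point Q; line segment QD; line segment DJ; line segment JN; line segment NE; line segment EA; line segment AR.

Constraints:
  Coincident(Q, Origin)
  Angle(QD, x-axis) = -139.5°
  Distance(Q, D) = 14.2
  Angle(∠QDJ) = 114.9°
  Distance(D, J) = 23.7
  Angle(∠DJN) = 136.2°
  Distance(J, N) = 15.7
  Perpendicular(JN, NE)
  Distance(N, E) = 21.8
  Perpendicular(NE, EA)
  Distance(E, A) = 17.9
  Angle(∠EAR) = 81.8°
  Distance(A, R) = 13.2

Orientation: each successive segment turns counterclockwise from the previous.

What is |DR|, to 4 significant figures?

18.46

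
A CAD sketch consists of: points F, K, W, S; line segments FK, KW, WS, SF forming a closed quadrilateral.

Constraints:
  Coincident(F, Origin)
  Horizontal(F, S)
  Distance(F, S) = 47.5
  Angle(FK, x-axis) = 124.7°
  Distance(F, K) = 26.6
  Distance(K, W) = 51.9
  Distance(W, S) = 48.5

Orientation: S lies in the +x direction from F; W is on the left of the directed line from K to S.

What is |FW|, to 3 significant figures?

55.2

F is at the origin; FS is horizontal with |FS| = 47.5 and S in +x, so S = (47.5, 0). FK runs at 124.7° with |FK| = 26.6, so K = (-15.1, 21.9). W is determined by |KW| = 51.9 and |WS| = 48.5 together: it lies at the intersection of circle(K, 51.9) and circle(S, 48.5). With |KS| = 66.4, the foot of the radical line on KS is 35.7 from K and the perpendicular offset is √(51.9² − 35.7²) = 37.6. Taking the left-of-KS solution: W = (31.0, 45.6).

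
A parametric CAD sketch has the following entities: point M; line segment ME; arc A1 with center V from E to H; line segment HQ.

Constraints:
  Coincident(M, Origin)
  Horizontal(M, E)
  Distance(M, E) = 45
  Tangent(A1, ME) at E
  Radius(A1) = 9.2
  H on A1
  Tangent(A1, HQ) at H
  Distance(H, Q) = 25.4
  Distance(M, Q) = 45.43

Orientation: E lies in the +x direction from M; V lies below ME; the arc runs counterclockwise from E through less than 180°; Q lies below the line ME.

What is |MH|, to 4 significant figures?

36.74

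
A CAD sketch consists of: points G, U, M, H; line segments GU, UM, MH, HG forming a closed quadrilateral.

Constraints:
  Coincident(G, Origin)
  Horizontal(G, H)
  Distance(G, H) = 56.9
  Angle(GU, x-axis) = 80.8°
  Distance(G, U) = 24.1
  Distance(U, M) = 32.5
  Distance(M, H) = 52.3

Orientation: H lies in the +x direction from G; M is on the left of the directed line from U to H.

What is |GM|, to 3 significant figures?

53.0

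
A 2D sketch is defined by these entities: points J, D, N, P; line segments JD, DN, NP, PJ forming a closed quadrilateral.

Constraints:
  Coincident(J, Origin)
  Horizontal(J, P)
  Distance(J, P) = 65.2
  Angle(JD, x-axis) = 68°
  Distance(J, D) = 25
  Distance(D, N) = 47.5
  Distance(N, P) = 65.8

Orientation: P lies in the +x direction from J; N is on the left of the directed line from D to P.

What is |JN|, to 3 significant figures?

71.8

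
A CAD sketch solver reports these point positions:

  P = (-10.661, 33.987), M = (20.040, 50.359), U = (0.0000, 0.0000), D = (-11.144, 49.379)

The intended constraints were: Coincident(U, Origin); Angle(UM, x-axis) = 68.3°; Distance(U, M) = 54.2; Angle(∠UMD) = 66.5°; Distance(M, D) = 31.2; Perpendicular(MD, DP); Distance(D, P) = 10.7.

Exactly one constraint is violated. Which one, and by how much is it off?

Distance(D, P) = 10.7 — off by 4.70.

U = (0.00, 0.00) ✓; UM at 68.30° ✓; |UM| = 54.20 ✓; ∠UMD = 66.50° ✓; |MD| = 31.20 ✓; ∠(MD, DP) = 90.00° ✓; |DP| = 15.40 ✗.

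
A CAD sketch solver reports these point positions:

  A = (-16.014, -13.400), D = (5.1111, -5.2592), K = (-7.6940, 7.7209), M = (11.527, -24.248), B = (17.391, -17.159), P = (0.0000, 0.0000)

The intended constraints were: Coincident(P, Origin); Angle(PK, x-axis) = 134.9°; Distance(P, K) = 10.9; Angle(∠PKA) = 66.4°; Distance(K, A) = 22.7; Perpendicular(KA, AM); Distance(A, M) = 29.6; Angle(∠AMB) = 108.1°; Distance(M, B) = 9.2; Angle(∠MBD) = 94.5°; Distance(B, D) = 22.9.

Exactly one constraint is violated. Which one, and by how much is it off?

Distance(B, D) = 22.9 — off by 5.80.

P = (0.00, 0.00) ✓; PK at 134.9° ✓; |PK| = 10.90 ✓; ∠PKA = 66.40° ✓; |KA| = 22.70 ✓; ∠(KA, AM) = 90.00° ✓; |AM| = 29.60 ✓; ∠AMB = 108.1° ✓; |MB| = 9.200 ✓; ∠MBD = 94.50° ✓; |BD| = 17.10 ✗.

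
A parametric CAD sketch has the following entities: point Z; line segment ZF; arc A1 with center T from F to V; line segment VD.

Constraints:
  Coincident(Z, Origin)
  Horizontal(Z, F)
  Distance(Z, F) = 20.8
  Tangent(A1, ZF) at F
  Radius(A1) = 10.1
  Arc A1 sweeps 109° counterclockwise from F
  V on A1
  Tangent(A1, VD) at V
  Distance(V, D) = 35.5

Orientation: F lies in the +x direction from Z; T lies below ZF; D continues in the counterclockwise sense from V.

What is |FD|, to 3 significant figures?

47.0

Z is at the origin; ZF is horizontal with |ZF| = 20.8 and F on the +x side, so F = (20.8, 0.00). Since A1 is tangent to ZF there, TF ⟂ ZF, so T = F + (0, -10.1) = (20.8, -10.1). On A1, F sits at bearing 90° from T; a 109° counterclockwise sweep puts V at bearing 199°, so V = T + 10.1·(cos 199°, sin 199°) = (11.3, -13.4). A1 meets VD tangentially, so TV is at right angles to VD, so VD runs along (−sin 199°, cos 199°); with |VD| = 35.5, D = (22.8, -47.0). Then |FD| = |D − F| = 47.0.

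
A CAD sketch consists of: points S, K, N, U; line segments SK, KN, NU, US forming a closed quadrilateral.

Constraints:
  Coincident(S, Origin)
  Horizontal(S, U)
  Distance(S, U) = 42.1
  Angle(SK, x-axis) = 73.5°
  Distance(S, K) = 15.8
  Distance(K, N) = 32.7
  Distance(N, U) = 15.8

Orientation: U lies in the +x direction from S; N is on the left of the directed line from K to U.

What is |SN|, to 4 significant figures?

40.10

Checks: |KN| = 32.70 ✓; |NU| = 15.80 ✓.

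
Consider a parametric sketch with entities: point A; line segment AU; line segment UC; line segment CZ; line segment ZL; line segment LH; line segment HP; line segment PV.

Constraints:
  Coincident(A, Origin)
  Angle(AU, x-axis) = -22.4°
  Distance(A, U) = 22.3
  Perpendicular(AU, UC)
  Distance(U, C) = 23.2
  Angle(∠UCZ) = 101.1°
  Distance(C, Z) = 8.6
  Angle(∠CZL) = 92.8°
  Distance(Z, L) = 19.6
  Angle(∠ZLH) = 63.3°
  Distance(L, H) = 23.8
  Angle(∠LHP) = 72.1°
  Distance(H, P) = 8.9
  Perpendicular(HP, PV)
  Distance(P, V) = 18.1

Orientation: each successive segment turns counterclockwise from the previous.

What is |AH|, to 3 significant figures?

34.2

A is at the origin; AU runs at -22.4° with length 22.3, so U = (20.6, -8.50). AU is perpendicular to UC, so UC runs at 67.6°; with |UC| = 23.2, C = (29.5, 13.0). ∠UCZ = 101.1° gives CZ at 146° from the x-axis; with |CZ| = 8.6, Z = (22.3, 17.7). ∠CZL = 92.8° gives ZL at -126° from the x-axis; with |ZL| = 19.6, L = (10.7, 1.90). ∠ZLH = 63.3° gives LH at -9.60° from the x-axis; with |LH| = 23.8, H = (34.2, -2.07). Then |AH| = |H − A| = 34.2.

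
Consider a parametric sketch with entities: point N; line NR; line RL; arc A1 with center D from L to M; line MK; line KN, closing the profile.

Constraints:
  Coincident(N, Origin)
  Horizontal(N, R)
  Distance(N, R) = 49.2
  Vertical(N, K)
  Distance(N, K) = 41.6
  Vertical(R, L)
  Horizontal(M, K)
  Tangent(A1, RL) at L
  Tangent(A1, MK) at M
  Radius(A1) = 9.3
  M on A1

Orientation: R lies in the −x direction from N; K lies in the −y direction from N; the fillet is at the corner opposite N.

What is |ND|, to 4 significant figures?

51.34

N and K share the same x with |NK| = 41.6 and K on the −y side, so K = (0.000, -41.60). The virtual corner opposite N is at (-49.20, -41.60). Tangency of A1 to RL means the radius DL is perpendicular to RL and A1 meets MK tangentially, so DM is at right angles to MK, with radius 9.3, so the center D sits 9.3 in from both sides at D = (-39.90, -32.30). Then |ND| = |D − N| = 51.34.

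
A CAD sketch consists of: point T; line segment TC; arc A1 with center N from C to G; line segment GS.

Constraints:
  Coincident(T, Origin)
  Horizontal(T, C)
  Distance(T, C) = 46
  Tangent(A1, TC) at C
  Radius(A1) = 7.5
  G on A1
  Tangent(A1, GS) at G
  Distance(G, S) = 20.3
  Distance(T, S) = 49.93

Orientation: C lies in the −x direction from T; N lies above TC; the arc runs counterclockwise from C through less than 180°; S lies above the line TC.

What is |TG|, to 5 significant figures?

39.456

T is at the origin; T and C share the same y with |TC| = 46.0 and C on the −x side, so C = (-46.000, 0.0000). The tangent condition forces NC to be normal to TC, so N = C + (0, 7.5) = (-46.000, 7.5000). Since NG ⟂ GS (tangency), |NS| = √(7.5² + 20.3²) = 21.641 regardless of where G sits on A1. So S lies on both circle(T, 49.93) and circle(N, 21.641); the above-TC intersection is S = (-40.964, 28.547). G is the foot of the tangent from S: G = (-38.553, 8.3908).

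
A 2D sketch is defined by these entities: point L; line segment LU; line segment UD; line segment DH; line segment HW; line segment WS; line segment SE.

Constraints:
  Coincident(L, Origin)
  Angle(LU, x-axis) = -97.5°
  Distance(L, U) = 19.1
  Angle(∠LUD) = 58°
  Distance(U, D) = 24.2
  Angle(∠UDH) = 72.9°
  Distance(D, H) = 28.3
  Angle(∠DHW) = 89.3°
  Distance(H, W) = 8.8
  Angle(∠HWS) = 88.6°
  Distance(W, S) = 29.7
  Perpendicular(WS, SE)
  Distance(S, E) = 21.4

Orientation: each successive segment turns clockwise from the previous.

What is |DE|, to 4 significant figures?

13.69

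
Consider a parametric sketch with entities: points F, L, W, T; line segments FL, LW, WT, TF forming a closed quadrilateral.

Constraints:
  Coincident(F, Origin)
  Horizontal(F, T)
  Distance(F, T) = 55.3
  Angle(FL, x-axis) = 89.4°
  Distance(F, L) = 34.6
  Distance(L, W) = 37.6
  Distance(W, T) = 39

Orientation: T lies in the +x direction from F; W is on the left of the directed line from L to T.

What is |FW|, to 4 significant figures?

51.59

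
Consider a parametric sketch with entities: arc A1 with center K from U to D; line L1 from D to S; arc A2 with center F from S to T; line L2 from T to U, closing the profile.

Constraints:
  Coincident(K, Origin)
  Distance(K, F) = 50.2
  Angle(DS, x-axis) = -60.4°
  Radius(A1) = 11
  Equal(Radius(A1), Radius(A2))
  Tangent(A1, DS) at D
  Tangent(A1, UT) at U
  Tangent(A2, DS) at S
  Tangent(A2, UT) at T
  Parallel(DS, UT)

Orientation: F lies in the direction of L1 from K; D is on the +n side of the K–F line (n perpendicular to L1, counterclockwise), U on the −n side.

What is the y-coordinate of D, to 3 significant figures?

5.43

The slot axis is L1's direction at -60.4°, so u = (cos -60.4°, sin -60.4°) = (0.494, -0.869) and n = (−sin -60.4°, cos -60.4°) = (0.869, 0.494). K is at the origin and F lies 50.2 along u from K, so F = 50.2·u = (24.8, -43.6). Tangency of A1 to both parallel lines with radius 11.0 puts D and U at K ± 11.0·n: D = (9.56, 5.43), U = (-9.56, -5.43). So D.y = 5.43.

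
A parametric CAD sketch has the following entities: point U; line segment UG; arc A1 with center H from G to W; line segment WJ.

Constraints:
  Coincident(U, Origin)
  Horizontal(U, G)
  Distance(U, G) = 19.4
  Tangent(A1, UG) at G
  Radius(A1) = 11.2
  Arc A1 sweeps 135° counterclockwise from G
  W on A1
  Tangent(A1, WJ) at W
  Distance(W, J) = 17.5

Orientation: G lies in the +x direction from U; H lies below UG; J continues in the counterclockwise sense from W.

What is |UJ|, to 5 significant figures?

39.508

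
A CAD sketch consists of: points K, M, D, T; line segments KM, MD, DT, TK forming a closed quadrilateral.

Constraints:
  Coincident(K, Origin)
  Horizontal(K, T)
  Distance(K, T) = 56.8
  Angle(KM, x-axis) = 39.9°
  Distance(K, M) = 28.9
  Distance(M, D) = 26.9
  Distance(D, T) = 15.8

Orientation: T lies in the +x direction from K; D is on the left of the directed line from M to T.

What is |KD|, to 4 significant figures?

50.44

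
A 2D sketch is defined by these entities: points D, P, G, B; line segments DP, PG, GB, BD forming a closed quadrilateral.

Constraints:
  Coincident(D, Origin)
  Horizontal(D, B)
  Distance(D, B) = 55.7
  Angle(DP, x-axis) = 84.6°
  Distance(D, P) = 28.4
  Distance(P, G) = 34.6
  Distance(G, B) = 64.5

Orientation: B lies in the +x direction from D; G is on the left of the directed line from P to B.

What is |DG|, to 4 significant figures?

60.64

D is at the origin; D and B share the same y with |DB| = 55.7 and B in +x, so B = (55.7, 0). DP runs at 84.6° with |DP| = 28.4, so P = (2.673, 28.27). G is determined by |PG| = 34.6 and |GB| = 64.5 together: it lies at the intersection of circle(P, 34.6) and circle(B, 64.5). With |PB| = 60.09, the foot of the radical line on PB is 5.393 from P and the perpendicular offset is √(34.6² − 5.393²) = 34.18. Taking the left-of-PB solution: G = (23.51, 55.89).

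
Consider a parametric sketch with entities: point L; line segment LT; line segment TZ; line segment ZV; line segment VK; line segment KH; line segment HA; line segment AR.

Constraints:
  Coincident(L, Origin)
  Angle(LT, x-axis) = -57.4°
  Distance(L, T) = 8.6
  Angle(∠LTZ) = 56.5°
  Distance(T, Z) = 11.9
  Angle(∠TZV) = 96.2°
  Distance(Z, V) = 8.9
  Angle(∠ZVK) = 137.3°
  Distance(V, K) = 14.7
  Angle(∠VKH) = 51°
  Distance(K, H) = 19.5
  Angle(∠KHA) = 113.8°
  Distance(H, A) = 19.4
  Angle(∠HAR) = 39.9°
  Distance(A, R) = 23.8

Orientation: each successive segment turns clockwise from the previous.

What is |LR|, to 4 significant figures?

7.625

L is at the origin; LT runs at -57.4° with length 8.6, so T = (4.633, -7.245). ∠LTZ = 56.5° gives TZ at 179.1° from the x-axis; with |TZ| = 11.9, Z = (-7.265, -7.058). ∠TZV = 96.2° gives ZV at 95.30° from the x-axis; with |ZV| = 8.9, V = (-8.087, 1.804). ∠ZVK = 137.3° gives VK at 52.60° from the x-axis; with |VK| = 14.7, K = (0.8412, 13.48). ∠VKH = 51.0° gives KH at -76.40° from the x-axis; with |KH| = 19.5, H = (5.426, -5.472). ∠KHA = 113.8° gives HA at -142.6° from the x-axis; with |HA| = 19.4, A = (-9.985, -17.25). ∠HAR = 39.9° gives AR at 77.30° from the x-axis; with |AR| = 23.8, R = (-4.753, 5.963). Then |LR| = |R − L| = 7.625.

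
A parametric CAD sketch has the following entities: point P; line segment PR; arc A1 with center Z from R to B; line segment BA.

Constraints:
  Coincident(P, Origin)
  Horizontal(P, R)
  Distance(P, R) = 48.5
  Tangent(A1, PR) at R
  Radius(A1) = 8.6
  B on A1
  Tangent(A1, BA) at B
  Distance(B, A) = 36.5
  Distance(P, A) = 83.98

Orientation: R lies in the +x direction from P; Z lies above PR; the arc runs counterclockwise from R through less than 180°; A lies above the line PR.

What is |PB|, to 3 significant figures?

55.4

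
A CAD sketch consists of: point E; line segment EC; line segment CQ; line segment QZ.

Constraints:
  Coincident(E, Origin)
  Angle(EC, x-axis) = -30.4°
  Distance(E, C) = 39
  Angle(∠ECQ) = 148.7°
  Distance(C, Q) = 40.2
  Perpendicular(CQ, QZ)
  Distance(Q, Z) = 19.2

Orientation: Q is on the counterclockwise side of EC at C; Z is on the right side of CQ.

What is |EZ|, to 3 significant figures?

83.4

E is at the origin; EC runs at -30.4° with length 39.0, so C = 39.0·(cos -30.4°, sin -30.4°) = (33.6, -19.7). ∠ECQ = 148.7°, so CQ runs at -30.4° + (180° − 148.7°) = 0.900° from the x-axis; with |CQ| = 40.2, Q = C + 40.2·(cos 0.900°, sin 0.900°) = (73.8, -19.1). CQ ⟂ QZ; with |QZ| = 19.2 on the right of CQ, Z = Q + 19.2·(0.0157, -1.00) = (74.1, -38.3). Then |EZ| = |Z − E| = 83.4.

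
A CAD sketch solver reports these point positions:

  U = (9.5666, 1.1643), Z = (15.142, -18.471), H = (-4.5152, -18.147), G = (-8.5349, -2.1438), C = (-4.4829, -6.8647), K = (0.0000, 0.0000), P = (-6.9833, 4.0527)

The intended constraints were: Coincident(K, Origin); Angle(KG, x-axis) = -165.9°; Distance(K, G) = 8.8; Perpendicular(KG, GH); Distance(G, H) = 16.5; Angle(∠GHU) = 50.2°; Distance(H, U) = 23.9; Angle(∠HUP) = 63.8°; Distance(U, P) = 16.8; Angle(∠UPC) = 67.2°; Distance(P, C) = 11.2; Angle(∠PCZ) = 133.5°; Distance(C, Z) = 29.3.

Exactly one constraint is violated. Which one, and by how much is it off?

Distance(C, Z) = 29.3 — off by 6.50.

K = (0.00, 0.00) ✓; KG at -165.9° ✓; |KG| = 8.800 ✓; ∠(KG, GH) = 90.00° ✓; |GH| = 16.50 ✓; ∠GHU = 50.20° ✓; |HU| = 23.90 ✓; ∠HUP = 63.80° ✓; |UP| = 16.80 ✓; ∠UPC = 67.20° ✓; |PC| = 11.20 ✓; ∠PCZ = 133.5° ✓; |CZ| = 22.80 ✗.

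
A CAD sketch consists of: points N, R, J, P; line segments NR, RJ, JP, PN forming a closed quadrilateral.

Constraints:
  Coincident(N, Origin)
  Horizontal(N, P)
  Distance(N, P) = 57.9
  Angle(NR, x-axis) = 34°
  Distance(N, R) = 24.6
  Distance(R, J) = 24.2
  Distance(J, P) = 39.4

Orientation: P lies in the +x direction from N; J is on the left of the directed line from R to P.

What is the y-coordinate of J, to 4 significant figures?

32.53

Checks: |RJ| = 24.20 ✓; |JP| = 39.40 ✓.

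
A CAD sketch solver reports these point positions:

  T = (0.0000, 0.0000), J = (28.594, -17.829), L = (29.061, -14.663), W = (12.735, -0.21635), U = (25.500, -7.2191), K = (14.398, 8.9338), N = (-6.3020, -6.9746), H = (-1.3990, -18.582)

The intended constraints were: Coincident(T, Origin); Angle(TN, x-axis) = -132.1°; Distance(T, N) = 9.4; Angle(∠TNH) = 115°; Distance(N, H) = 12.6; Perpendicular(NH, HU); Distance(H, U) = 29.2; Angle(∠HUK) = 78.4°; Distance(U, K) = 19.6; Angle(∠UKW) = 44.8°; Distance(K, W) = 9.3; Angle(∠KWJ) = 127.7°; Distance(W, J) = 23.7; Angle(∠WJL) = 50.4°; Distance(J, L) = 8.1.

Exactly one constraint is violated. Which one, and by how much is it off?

Distance(J, L) = 8.1 — off by 4.90.

T = (0.00, 0.00) ✓; TN at -132.1° ✓; |TN| = 9.400 ✓; ∠TNH = 115.0° ✓; |NH| = 12.60 ✓; ∠(NH, HU) = 90.00° ✓; |HU| = 29.20 ✓; ∠HUK = 78.40° ✓; |UK| = 19.60 ✓; ∠UKW = 44.80° ✓; |KW| = 9.300 ✓; ∠KWJ = 127.7° ✓; |WJ| = 23.70 ✓; ∠WJL = 50.39° ✓; |JL| = 3.200 ✗.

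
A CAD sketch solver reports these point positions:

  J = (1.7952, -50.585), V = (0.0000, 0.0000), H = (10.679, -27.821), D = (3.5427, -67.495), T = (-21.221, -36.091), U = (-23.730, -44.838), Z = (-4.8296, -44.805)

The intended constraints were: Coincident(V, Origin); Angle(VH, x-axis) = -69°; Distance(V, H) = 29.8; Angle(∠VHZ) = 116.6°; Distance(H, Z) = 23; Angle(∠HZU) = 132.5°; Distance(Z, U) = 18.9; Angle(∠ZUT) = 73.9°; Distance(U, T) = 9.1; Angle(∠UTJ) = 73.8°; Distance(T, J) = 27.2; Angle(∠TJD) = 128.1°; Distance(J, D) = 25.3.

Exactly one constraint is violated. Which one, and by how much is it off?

Distance(J, D) = 25.3 — off by 8.30.

V = (0.00, 0.00) ✓; VH at -69.00° ✓; |VH| = 29.80 ✓; ∠VHZ = 116.6° ✓; |HZ| = 23.00 ✓; ∠HZU = 132.5° ✓; |ZU| = 18.90 ✓; ∠ZUT = 73.89° ✓; |UT| = 9.100 ✓; ∠UTJ = 73.81° ✓; |TJ| = 27.20 ✓; ∠TJD = 128.1° ✓; |JD| = 17.00 ✗.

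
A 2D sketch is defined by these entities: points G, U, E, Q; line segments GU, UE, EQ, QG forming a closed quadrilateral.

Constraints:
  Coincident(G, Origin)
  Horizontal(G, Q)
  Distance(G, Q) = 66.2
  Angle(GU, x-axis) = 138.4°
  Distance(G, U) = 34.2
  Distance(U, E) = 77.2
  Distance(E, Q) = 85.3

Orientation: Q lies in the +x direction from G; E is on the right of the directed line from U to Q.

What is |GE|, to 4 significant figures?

50.94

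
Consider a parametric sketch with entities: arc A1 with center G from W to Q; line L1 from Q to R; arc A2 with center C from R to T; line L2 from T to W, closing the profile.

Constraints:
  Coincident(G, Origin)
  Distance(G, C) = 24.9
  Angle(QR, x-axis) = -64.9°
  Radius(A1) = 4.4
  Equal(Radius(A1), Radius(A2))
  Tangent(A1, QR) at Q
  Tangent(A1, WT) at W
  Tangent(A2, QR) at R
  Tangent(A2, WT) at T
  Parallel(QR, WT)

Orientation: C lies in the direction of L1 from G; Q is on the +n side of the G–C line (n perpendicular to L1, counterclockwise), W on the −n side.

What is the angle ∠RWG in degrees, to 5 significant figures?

70.536°

Tangency of A1 to both parallel lines with radius 4.4 puts Q and W at G ± 4.4·n: Q = (3.9845, 1.8665), W = (-3.9845, -1.8665). Equal radii place R and T the same way about C: R = C + 4.4·n = (14.547, -20.682), T = C − 4.4·n = (6.5781, -24.415). Then cos ∠RWG = WR·WG / (|WR||WG|), giving 70.536°.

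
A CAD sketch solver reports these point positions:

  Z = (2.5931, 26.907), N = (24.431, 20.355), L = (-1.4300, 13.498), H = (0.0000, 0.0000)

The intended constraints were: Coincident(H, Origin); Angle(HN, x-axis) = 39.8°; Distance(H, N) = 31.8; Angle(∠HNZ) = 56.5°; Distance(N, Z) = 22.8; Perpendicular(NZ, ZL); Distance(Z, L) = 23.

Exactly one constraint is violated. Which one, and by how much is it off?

Distance(Z, L) = 23 — off by 9.00.

H = (0.00, 0.00) ✓; HN at 39.80° ✓; |HN| = 31.80 ✓; ∠HNZ = 56.50° ✓; |NZ| = 22.80 ✓; ∠(NZ, ZL) = 90.00° ✓; |ZL| = 14.00 ✗.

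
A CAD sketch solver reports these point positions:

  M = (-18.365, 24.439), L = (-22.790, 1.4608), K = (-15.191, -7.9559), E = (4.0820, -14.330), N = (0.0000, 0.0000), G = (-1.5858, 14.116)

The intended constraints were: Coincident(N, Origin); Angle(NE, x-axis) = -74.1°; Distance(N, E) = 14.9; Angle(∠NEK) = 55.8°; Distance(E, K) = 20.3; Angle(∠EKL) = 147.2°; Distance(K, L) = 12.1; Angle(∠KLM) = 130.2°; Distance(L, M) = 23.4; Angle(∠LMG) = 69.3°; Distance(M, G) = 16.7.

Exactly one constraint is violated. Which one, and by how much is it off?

Distance(M, G) = 16.7 — off by 3.00.

N = (0.00, 0.00) ✓; NE at -74.10° ✓; |NE| = 14.90 ✓; ∠NEK = 55.80° ✓; |EK| = 20.30 ✓; ∠EKL = 147.2° ✓; |KL| = 12.10 ✓; ∠KLM = 130.2° ✓; |LM| = 23.40 ✓; ∠LMG = 69.30° ✓; |MG| = 19.70 ✗.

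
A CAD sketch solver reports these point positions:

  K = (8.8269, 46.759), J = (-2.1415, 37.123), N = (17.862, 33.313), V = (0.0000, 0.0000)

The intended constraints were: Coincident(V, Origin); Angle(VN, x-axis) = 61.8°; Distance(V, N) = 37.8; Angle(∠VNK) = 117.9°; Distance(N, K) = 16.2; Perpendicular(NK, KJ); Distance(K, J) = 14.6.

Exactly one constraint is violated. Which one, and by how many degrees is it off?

Perpendicular(NK, KJ) — off by 7.40°.

V = (0.00, 0.00) ✓; VN at 61.80° ✓; |VN| = 37.80 ✓; ∠VNK = 117.9° ✓; |NK| = 16.20 ✓; ∠(NK, KJ) = 97.40° ✗; |KJ| = 14.60 ✓.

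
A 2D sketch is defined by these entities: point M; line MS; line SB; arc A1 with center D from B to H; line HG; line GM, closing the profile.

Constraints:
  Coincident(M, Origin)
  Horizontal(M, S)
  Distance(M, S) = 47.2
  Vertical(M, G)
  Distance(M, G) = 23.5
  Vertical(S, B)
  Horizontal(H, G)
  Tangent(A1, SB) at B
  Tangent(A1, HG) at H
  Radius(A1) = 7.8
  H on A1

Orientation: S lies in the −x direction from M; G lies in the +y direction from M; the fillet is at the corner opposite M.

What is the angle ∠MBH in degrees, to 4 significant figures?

63.40°

The virtual corner opposite M is at (-47.20, 23.50). The tangent condition forces DB to be normal to SB and the tangent condition forces DH to be normal to HG, with radius 7.8, so the center D sits 7.8 in from both sides at D = (-39.40, 15.70). That places the tangent points at B = (-47.20, 15.70) on SB and H = (-39.40, 23.50) on HG. Then cos ∠MBH = BM·BH / (|BM||BH|), giving 63.40°.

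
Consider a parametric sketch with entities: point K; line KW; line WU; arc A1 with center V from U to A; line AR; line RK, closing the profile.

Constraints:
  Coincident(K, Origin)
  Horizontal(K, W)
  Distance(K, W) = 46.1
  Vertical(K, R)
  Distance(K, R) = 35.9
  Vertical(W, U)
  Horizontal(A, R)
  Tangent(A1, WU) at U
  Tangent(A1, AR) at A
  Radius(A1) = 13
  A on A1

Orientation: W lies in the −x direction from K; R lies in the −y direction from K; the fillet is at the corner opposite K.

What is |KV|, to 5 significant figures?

40.249

K is at the origin; KW is horizontal with |KW| = 46.1 and W on the −x side, so W = (-46.100, 0.0000). KR is vertical with |KR| = 35.9 and R on the −y side, so R = (0.0000, -35.900). The virtual corner opposite K is at (-46.100, -35.900). A1 meets WU tangentially, so VU is at right angles to WU and A1 meets AR tangentially, so VA is at right angles to AR, with radius 13.0, so the center V sits 13.0 in from both sides at V = (-33.100, -22.900). Then |KV| = |V − K| = 40.249.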